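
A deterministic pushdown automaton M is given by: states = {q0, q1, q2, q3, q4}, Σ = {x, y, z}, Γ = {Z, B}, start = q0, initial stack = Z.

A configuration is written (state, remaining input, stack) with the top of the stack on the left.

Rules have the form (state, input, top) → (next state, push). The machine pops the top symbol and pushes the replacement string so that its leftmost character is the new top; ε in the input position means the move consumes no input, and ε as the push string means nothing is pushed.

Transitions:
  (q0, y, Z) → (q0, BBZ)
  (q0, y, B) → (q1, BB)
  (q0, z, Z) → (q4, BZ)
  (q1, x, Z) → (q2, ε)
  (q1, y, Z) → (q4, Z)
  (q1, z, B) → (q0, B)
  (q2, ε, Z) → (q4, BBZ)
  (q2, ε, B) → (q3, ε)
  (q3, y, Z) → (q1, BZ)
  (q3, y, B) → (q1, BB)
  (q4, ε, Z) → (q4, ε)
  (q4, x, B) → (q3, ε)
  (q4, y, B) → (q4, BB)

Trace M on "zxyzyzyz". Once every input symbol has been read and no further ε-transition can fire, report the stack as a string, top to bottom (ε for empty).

BBBZ

(q0, zxyzyzyz, Z) ⊢ (q4, xyzyzyz, BZ) ⊢ (q3, yzyzyz, Z) ⊢ (q1, zyzyz, BZ) ⊢ (q0, yzyz, BZ) ⊢ (q1, zyz, BBZ) ⊢ (q0, yz, BBZ) ⊢ (q1, z, BBBZ) ⊢ (q0, ε, BBBZ)
All input consumed in state q0 with stack BBBZ.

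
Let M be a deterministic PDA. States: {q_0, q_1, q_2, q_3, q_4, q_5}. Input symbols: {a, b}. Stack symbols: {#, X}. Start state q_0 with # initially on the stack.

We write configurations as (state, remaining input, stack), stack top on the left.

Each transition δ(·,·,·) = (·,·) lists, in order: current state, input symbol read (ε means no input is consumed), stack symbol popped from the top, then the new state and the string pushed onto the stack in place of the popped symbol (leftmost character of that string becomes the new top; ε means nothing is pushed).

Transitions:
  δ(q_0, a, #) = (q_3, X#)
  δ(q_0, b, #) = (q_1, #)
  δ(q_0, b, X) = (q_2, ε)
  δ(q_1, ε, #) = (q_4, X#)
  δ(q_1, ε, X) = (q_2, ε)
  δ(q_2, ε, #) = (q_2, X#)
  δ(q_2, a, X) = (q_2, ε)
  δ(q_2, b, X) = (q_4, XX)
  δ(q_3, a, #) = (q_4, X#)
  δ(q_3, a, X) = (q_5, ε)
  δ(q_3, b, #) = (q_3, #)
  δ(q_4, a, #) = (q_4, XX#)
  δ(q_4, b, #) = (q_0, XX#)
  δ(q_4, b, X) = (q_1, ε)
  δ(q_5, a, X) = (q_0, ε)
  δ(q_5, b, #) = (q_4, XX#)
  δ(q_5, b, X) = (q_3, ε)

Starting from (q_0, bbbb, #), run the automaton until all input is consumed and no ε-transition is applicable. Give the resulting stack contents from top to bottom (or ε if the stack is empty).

X#

(q_0, bbbb, #) ⊢ (q_1, bbb, #) ⊢ (q_4, bbb, X#) ⊢ (q_1, bb, #) ⊢ (q_4, bb, X#) ⊢ (q_1, b, #) ⊢ (q_4, b, X#) ⊢ (q_1, ε, #) ⊢ (q_4, ε, X#)
All input consumed in state q_4 with stack X#.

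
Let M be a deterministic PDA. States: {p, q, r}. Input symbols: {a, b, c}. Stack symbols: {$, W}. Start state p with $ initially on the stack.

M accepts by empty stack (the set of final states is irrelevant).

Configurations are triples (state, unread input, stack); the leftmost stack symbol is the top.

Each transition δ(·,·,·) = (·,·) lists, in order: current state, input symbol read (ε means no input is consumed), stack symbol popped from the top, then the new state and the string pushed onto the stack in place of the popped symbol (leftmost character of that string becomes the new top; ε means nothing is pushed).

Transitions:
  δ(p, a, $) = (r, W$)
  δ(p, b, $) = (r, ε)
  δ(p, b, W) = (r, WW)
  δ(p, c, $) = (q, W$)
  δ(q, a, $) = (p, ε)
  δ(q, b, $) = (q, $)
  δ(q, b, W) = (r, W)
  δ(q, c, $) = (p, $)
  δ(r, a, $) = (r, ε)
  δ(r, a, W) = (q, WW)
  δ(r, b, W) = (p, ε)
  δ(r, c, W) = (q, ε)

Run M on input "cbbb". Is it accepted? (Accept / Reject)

(p, cbbb, $)
  read c, top $: go to q, push W$ → (q, bbb, W$)
  read b, top W: go to r, push W → (r, bb, W$)
  read b, top W: go to p, push ε → (p, b, $)
  read b, top $: go to r, push ε → (r, ε, ε)
All input consumed and the stack is empty.

Accept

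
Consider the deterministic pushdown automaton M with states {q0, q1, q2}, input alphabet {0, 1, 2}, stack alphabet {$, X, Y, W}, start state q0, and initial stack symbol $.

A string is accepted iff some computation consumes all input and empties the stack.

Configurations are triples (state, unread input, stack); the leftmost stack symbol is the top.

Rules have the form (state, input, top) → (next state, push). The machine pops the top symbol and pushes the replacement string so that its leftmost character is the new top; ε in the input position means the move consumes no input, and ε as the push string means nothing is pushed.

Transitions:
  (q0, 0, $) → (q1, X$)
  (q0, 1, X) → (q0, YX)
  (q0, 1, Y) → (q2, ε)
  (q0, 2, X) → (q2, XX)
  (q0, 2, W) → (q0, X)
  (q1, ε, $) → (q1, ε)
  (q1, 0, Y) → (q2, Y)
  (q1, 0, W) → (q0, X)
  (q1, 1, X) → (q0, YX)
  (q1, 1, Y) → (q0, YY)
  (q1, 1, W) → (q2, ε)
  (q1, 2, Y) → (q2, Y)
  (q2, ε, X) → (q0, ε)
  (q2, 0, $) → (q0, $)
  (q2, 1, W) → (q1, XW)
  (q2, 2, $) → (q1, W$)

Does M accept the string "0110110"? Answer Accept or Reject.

(q0, 0110110, $) ⊢ (q1, 110110, X$) ⊢ (q0, 10110, YX$) ⊢ (q2, 0110, X$) ⊢ (q0, 0110, $) ⊢ (q1, 110, X$) ⊢ (q0, 10, YX$) ⊢ (q2, 0, X$) ⊢ (q0, 0, $) ⊢ (q1, ε, X$)
All input consumed; stack is X$, not empty, and no further ε-move applies.

Reject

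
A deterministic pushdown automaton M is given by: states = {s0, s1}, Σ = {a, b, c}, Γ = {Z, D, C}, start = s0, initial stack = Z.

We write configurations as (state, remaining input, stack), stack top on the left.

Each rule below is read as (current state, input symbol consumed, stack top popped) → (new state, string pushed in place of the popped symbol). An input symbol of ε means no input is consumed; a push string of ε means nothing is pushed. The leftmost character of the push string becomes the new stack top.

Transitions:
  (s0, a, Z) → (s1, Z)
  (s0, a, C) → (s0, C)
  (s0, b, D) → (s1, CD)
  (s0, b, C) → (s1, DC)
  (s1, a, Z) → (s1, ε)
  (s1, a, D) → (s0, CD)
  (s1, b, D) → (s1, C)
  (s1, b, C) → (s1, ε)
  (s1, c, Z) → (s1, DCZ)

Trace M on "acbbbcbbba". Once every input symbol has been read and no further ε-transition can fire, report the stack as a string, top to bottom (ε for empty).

(s0, acbbbcbbba, Z)
  read a, top Z: go to s1, push Z → (s1, cbbbcbbba, Z)
  read c, top Z: go to s1, push DCZ → (s1, bbbcbbba, DCZ)
  read b, top D: go to s1, push C → (s1, bbcbbba, CCZ)
  read b, top C: go to s1, push ε → (s1, bcbbba, CZ)
  read b, top C: go to s1, push ε → (s1, cbbba, Z)
  read c, top Z: go to s1, push DCZ → (s1, bbba, DCZ)
  read b, top D: go to s1, push C → (s1, bba, CCZ)
  read b, top C: go to s1, push ε → (s1, ba, CZ)
  read b, top C: go to s1, push ε → (s1, a, Z)
  read a, top Z: go to s1, push ε → (s1, ε, ε)
All input consumed in state s1 with stack ε.

ε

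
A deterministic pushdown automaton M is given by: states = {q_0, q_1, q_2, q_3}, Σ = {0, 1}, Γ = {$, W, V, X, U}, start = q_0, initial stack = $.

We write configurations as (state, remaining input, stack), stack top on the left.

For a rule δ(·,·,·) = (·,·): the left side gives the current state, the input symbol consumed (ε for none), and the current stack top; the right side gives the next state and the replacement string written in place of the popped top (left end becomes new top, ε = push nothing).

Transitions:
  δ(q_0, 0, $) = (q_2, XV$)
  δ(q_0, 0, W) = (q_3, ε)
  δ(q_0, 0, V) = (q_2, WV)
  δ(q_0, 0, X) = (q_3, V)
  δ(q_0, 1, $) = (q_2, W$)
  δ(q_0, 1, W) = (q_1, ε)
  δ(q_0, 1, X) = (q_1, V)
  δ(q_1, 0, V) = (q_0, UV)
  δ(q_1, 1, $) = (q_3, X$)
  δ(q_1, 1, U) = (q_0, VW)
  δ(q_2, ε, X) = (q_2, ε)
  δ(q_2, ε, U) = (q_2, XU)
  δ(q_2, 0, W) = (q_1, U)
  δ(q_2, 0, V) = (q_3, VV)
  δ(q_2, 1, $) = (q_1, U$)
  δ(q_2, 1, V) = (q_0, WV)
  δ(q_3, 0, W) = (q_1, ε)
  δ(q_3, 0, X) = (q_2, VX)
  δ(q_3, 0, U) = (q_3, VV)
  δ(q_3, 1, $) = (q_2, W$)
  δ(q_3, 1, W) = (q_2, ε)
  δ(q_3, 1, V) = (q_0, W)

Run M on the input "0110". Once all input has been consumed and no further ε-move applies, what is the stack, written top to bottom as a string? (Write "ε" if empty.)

(q_0, 0110, $)
  read 0, top $: go to q_2, push XV$ → (q_2, 110, XV$)
  ε-move, top X: go to q_2, push ε → (q_2, 110, V$)
  read 1, top V: go to q_0, push WV → (q_0, 10, WV$)
  read 1, top W: go to q_1, push ε → (q_1, 0, V$)
  read 0, top V: go to q_0, push UV → (q_0, ε, UV$)
All input consumed in state q_0 with stack UV$.

UV$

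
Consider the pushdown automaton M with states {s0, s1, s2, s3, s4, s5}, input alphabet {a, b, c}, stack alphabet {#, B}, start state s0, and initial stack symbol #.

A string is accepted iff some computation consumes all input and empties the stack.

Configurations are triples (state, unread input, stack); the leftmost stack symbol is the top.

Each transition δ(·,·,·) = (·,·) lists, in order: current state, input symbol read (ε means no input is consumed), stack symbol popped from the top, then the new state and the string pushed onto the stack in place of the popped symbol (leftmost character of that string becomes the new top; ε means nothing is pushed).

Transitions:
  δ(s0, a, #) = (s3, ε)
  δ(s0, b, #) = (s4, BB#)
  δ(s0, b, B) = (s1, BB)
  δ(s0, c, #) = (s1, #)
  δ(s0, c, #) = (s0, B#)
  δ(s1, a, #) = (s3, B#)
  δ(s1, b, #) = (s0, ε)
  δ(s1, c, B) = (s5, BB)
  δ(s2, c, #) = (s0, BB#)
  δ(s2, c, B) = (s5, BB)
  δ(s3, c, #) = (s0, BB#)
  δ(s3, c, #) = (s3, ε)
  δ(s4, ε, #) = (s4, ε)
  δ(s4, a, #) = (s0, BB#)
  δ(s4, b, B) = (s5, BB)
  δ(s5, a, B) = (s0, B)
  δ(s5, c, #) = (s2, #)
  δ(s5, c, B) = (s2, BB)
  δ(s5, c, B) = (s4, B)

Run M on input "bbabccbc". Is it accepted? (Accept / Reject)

No computation consumes all input and empties the stack.

Reject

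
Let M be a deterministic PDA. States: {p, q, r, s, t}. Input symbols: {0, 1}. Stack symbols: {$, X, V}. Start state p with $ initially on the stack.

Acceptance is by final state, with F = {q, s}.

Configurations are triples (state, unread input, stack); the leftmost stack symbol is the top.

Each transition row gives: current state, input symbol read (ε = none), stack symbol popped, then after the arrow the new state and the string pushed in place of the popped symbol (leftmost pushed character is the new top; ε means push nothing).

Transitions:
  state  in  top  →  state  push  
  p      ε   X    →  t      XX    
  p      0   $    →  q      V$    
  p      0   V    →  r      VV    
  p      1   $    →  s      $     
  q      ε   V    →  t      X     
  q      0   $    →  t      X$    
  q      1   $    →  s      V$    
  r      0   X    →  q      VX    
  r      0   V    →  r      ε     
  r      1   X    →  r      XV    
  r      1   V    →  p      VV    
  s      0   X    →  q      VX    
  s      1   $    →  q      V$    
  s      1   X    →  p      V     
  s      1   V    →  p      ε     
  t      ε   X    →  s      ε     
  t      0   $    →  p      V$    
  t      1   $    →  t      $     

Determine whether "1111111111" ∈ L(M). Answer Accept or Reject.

(p, 1111111111, $)
  read 1, top $: go to s, push $ → (s, 111111111, $)
  read 1, top $: go to q, push V$ → (q, 11111111, V$)
  ε-move, top V: go to t, push X → (t, 11111111, X$)
  ε-move, top X: go to s, push ε → (s, 11111111, $)
  read 1, top $: go to q, push V$ → (q, 1111111, V$)
  ε-move, top V: go to t, push X → (t, 1111111, X$)
  ε-move, top X: go to s, push ε → (s, 1111111, $)
  read 1, top $: go to q, push V$ → (q, 111111, V$)
  ε-move, top V: go to t, push X → (t, 111111, X$)
  ε-move, top X: go to s, push ε → (s, 111111, $)
  read 1, top $: go to q, push V$ → (q, 11111, V$)
  ε-move, top V: go to t, push X → (t, 11111, X$)
  ε-move, top X: go to s, push ε → (s, 11111, $)
  read 1, top $: go to q, push V$ → (q, 1111, V$)
  ε-move, top V: go to t, push X → (t, 1111, X$)
  ε-move, top X: go to s, push ε → (s, 1111, $)
  read 1, top $: go to q, push V$ → (q, 111, V$)
  ε-move, top V: go to t, push X → (t, 111, X$)
  ε-move, top X: go to s, push ε → (s, 111, $)
  read 1, top $: go to q, push V$ → (q, 11, V$)
  ε-move, top V: go to t, push X → (t, 11, X$)
  ε-move, top X: go to s, push ε → (s, 11, $)
  read 1, top $: go to q, push V$ → (q, 1, V$)
  ε-move, top V: go to t, push X → (t, 1, X$)
  ε-move, top X: go to s, push ε → (s, 1, $)
  read 1, top $: go to q, push V$ → (q, ε, V$)
All input consumed; state q ∈ F.

Accept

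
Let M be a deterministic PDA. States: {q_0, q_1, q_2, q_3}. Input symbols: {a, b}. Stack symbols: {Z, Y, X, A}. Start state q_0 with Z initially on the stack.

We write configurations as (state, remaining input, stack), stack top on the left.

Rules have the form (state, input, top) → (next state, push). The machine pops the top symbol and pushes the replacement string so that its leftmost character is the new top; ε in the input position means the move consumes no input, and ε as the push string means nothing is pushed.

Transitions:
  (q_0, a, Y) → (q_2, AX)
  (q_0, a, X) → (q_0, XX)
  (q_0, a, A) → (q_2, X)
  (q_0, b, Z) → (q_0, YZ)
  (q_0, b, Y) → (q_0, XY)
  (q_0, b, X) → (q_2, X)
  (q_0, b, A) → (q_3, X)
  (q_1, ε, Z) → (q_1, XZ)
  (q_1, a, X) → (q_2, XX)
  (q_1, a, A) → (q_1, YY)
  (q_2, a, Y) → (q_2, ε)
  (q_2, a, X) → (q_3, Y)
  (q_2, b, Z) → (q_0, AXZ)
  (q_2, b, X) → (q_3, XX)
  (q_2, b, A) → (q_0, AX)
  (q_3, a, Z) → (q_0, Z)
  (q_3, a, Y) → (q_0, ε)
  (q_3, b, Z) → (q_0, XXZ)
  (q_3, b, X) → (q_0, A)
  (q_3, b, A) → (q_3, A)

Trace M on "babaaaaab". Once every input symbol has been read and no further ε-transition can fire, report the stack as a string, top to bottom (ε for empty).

XXXXZ

(q_0, babaaaaab, Z)
  read b, top Z: go to q_0, push YZ → (q_0, abaaaaab, YZ)
  read a, top Y: go to q_2, push AX → (q_2, baaaaab, AXZ)
  read b, top A: go to q_0, push AX → (q_0, aaaaab, AXXZ)
  read a, top A: go to q_2, push X → (q_2, aaaab, XXXZ)
  read a, top X: go to q_3, push Y → (q_3, aaab, YXXZ)
  read a, top Y: go to q_0, push ε → (q_0, aab, XXZ)
  read a, top X: go to q_0, push XX → (q_0, ab, XXXZ)
  read a, top X: go to q_0, push XX → (q_0, b, XXXXZ)
  read b, top X: go to q_2, push X → (q_2, ε, XXXXZ)
All input consumed in state q_2 with stack XXXXZ.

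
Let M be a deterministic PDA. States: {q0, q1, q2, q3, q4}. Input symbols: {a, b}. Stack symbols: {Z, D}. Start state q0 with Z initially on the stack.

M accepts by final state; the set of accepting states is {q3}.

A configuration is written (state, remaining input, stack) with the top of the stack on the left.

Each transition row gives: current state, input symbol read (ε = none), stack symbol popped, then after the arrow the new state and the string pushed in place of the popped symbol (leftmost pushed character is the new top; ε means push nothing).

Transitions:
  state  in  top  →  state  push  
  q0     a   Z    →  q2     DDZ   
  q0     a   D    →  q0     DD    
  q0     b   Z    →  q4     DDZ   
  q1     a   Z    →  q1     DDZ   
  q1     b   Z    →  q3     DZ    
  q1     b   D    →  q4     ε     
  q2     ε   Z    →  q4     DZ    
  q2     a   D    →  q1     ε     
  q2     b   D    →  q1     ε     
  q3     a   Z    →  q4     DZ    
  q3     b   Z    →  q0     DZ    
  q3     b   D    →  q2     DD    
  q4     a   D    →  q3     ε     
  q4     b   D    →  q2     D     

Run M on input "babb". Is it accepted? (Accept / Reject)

Reject

(q0, babb, Z)
  read b, top Z: go to q4, push DDZ → (q4, abb, DDZ)
  read a, top D: go to q3, push ε → (q3, bb, DZ)
  read b, top D: go to q2, push DD → (q2, b, DDZ)
  read b, top D: go to q1, push ε → (q1, ε, DZ)
All input consumed; state q1 ∉ F and no further ε-move applies.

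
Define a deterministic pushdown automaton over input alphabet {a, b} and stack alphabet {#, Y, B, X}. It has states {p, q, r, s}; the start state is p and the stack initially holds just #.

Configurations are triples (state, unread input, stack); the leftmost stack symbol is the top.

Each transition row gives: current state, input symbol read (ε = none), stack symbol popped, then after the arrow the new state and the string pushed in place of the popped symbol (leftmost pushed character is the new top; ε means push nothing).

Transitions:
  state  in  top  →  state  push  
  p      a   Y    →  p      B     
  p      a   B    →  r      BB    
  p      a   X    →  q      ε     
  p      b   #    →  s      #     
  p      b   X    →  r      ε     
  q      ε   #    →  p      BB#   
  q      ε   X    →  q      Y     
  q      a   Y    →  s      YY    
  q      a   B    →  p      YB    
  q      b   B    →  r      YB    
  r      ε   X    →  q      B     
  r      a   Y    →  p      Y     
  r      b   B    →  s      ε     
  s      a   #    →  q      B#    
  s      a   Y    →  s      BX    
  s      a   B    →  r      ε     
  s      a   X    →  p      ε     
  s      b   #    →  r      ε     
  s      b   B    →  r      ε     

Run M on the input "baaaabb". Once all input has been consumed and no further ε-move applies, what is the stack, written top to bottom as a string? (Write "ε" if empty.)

(p, baaaabb, #)
  read b, top #: go to s, push # → (s, aaaabb, #)
  read a, top #: go to q, push B# → (q, aaabb, B#)
  read a, top B: go to p, push YB → (p, aabb, YB#)
  read a, top Y: go to p, push B → (p, abb, BB#)
  read a, top B: go to r, push BB → (r, bb, BBB#)
  read b, top B: go to s, push ε → (s, b, BB#)
  read b, top B: go to r, push ε → (r, ε, B#)
All input consumed in state r with stack B#.

B#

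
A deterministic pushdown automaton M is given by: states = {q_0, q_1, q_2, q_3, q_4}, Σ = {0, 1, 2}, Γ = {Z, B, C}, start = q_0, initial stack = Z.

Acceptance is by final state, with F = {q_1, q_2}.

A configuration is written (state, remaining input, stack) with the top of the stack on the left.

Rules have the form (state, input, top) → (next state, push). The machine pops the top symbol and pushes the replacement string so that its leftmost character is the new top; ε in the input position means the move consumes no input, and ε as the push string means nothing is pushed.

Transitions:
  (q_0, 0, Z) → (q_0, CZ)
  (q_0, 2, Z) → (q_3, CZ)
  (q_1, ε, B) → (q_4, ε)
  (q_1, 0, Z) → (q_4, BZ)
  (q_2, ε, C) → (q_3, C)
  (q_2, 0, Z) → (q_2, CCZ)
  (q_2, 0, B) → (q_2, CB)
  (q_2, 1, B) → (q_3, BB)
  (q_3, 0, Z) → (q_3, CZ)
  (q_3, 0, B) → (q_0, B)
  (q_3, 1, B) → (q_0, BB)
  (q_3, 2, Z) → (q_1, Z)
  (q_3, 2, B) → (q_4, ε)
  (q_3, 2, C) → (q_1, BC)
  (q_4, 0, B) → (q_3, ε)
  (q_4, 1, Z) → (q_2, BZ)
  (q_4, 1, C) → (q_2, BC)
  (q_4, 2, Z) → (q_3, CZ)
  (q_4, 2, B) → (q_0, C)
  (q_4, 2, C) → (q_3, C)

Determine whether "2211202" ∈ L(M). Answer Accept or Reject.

(q_0, 2211202, Z)
  read 2, top Z: go to q_3, push CZ → (q_3, 211202, CZ)
  read 2, top C: go to q_1, push BC → (q_1, 11202, BCZ)
  ε-move, top B: go to q_4, push ε → (q_4, 11202, CZ)
  read 1, top C: go to q_2, push BC → (q_2, 1202, BCZ)
  read 1, top B: go to q_3, push BB → (q_3, 202, BBCZ)
  read 2, top B: go to q_4, push ε → (q_4, 02, BCZ)
  read 0, top B: go to q_3, push ε → (q_3, 2, CZ)
  read 2, top C: go to q_1, push BC → (q_1, ε, BCZ)
All input consumed; state q_1 ∈ F.

Accept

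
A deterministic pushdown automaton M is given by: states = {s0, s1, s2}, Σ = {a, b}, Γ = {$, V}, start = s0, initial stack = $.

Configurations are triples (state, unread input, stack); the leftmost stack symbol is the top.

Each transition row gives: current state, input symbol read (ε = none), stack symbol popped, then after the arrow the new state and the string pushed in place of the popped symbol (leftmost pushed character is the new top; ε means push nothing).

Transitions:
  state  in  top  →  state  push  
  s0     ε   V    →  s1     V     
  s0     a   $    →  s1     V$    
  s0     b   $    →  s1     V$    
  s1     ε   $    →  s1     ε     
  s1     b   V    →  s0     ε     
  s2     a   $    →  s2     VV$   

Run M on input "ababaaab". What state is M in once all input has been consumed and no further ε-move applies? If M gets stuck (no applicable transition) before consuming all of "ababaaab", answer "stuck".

stuck

(s0, ababaaab, $)
  read a, top $: go to s1, push V$ → (s1, babaaab, V$)
  read b, top V: go to s0, push ε → (s0, abaaab, $)
  read a, top $: go to s1, push V$ → (s1, baaab, V$)
  read b, top V: go to s0, push ε → (s0, aaab, $)
  read a, top $: go to s1, push V$ → (s1, aab, V$)
No transition for (s1, a, top V); M blocks with input aab remaining.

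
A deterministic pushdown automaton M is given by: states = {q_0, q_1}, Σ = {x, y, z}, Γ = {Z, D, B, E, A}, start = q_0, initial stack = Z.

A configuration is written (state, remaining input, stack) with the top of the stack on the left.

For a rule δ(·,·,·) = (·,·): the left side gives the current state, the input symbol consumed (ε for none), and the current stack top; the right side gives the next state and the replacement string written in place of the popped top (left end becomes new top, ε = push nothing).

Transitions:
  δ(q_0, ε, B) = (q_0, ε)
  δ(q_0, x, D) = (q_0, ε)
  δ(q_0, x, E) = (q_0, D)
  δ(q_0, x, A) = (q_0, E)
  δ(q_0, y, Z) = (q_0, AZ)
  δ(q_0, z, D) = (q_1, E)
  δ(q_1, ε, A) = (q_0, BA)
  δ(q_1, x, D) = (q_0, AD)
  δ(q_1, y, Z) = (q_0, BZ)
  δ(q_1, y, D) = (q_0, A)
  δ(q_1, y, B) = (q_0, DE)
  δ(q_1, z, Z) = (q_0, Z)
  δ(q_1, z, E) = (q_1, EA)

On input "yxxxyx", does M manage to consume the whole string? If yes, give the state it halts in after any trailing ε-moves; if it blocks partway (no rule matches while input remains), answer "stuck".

(q_0, yxxxyx, Z)
  read y, top Z: go to q_0, push AZ → (q_0, xxxyx, AZ)
  read x, top A: go to q_0, push E → (q_0, xxyx, EZ)
  read x, top E: go to q_0, push D → (q_0, xyx, DZ)
  read x, top D: go to q_0, push ε → (q_0, yx, Z)
  read y, top Z: go to q_0, push AZ → (q_0, x, AZ)
  read x, top A: go to q_0, push E → (q_0, ε, EZ)
All input consumed; M is in state q_0.

q_0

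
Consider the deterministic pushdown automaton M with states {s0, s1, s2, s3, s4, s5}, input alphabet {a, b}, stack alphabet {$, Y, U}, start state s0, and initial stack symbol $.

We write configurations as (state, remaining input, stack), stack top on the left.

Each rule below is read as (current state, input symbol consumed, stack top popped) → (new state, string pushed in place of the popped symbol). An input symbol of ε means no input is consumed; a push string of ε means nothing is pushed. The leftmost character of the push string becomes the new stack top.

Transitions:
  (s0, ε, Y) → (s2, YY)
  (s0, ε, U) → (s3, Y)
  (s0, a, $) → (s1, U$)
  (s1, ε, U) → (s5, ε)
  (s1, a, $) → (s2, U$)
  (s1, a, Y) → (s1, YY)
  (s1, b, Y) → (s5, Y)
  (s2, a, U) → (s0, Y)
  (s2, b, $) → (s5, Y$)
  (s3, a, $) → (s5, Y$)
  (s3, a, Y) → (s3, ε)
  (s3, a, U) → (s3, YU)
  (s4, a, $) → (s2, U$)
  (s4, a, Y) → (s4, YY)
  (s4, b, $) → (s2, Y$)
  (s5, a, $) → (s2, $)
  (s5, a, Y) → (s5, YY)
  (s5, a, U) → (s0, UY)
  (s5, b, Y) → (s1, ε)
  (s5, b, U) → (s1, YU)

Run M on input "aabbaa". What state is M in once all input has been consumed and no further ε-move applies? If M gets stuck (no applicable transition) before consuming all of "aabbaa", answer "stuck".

(s0, aabbaa, $)
  read a, top $: go to s1, push U$ → (s1, abbaa, U$)
  ε-move, top U: go to s5, push ε → (s5, abbaa, $)
  read a, top $: go to s2, push $ → (s2, bbaa, $)
  read b, top $: go to s5, push Y$ → (s5, baa, Y$)
  read b, top Y: go to s1, push ε → (s1, aa, $)
  read a, top $: go to s2, push U$ → (s2, a, U$)
  read a, top U: go to s0, push Y → (s0, ε, Y$)
  ε-move, top Y: go to s2, push YY → (s2, ε, YY$)
All input consumed; M is in state s2.

s2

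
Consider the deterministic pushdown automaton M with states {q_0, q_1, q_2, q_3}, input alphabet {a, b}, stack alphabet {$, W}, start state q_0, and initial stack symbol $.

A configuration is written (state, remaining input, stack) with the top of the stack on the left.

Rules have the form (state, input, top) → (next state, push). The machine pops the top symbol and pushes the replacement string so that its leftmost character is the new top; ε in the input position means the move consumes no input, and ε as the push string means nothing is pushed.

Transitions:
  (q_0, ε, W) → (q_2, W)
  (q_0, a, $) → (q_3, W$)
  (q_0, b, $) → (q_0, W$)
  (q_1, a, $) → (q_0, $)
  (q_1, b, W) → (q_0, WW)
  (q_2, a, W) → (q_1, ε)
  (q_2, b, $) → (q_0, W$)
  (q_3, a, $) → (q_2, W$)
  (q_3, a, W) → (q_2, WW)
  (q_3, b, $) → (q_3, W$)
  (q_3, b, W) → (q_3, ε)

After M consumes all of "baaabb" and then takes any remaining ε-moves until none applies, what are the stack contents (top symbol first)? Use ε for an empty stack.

(q_0, baaabb, $)
  read b, top $: go to q_0, push W$ → (q_0, aaabb, W$)
  ε-move, top W: go to q_2, push W → (q_2, aaabb, W$)
  read a, top W: go to q_1, push ε → (q_1, aabb, $)
  read a, top $: go to q_0, push $ → (q_0, abb, $)
  read a, top $: go to q_3, push W$ → (q_3, bb, W$)
  read b, top W: go to q_3, push ε → (q_3, b, $)
  read b, top $: go to q_3, push W$ → (q_3, ε, W$)
All input consumed in state q_3 with stack W$.

W$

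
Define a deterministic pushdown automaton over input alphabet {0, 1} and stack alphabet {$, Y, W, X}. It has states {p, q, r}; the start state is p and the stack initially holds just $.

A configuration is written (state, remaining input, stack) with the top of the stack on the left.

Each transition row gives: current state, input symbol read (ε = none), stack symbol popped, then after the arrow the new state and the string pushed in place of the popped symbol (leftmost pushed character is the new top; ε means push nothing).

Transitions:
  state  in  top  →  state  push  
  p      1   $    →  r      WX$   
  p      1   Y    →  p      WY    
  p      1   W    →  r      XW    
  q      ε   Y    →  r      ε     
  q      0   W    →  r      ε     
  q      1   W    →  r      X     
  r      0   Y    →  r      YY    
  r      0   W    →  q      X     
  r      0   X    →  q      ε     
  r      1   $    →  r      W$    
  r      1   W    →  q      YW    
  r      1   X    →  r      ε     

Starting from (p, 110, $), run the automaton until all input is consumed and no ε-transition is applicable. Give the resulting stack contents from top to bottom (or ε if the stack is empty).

XX$

(p, 110, $) ⊢ (r, 10, WX$) ⊢ (q, 0, YWX$) ⊢ (r, 0, WX$) ⊢ (q, ε, XX$)
All input consumed in state q with stack XX$.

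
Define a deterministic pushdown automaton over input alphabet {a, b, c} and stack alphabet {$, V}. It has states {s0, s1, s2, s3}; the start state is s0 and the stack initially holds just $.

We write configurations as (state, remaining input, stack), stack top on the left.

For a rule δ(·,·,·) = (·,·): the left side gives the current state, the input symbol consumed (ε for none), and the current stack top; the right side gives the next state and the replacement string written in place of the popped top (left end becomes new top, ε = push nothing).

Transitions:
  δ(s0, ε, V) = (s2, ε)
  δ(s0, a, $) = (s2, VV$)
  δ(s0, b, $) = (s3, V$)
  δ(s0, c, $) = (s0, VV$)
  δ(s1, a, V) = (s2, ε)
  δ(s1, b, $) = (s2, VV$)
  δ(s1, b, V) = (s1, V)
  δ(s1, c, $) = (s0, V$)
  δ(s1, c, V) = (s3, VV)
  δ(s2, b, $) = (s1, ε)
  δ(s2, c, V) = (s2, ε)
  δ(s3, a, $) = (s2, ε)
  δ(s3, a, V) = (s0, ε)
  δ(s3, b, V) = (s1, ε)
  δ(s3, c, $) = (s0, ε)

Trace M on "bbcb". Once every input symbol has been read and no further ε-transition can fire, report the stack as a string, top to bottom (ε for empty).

ε

(s0, bbcb, $)
  read b, top $: go to s3, push V$ → (s3, bcb, V$)
  read b, top V: go to s1, push ε → (s1, cb, $)
  read c, top $: go to s0, push V$ → (s0, b, V$)
  ε-move, top V: go to s2, push ε → (s2, b, $)
  read b, top $: go to s1, push ε → (s1, ε, ε)
All input consumed in state s1 with stack ε.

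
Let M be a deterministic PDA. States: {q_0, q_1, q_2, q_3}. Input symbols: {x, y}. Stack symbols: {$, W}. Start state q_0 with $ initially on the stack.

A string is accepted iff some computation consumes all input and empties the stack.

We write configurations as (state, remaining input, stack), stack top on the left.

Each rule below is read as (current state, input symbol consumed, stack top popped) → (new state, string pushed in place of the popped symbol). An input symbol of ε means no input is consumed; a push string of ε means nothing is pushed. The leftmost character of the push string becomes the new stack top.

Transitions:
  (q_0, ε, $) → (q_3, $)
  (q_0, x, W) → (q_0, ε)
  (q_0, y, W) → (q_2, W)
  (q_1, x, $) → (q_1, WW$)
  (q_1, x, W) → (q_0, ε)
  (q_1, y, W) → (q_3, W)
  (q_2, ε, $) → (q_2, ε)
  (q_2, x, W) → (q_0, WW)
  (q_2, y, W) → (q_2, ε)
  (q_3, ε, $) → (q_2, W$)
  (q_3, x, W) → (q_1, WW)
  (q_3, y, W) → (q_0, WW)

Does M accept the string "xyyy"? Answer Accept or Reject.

(q_0, xyyy, $)
  ε-move, top $: go to q_3, push $ → (q_3, xyyy, $)
  ε-move, top $: go to q_2, push W$ → (q_2, xyyy, W$)
  read x, top W: go to q_0, push WW → (q_0, yyy, WW$)
  read y, top W: go to q_2, push W → (q_2, yy, WW$)
  read y, top W: go to q_2, push ε → (q_2, y, W$)
  read y, top W: go to q_2, push ε → (q_2, ε, $)
  ε-move, top $: go to q_2, push ε → (q_2, ε, ε)
All input consumed and the stack is empty.

Accept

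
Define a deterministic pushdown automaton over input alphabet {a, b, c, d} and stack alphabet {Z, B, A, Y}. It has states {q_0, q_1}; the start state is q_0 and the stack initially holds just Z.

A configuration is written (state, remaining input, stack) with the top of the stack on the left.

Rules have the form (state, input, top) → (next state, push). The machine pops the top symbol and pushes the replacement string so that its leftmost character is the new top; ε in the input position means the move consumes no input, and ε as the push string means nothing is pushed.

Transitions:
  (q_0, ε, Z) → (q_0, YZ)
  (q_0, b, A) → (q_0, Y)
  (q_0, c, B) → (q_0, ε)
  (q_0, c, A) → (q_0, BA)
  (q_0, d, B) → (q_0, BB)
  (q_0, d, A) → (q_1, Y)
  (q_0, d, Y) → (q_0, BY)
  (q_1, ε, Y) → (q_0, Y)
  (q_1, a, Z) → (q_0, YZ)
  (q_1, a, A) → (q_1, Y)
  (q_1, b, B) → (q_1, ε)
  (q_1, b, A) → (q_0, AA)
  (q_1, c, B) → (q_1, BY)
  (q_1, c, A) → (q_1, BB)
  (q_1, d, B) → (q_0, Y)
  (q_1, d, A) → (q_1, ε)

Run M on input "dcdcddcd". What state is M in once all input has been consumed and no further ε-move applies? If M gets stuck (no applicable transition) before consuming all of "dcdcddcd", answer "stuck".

q_0

(q_0, dcdcddcd, Z)
  ε-move, top Z: go to q_0, push YZ → (q_0, dcdcddcd, YZ)
  read d, top Y: go to q_0, push BY → (q_0, cdcddcd, BYZ)
  read c, top B: go to q_0, push ε → (q_0, dcddcd, YZ)
  read d, top Y: go to q_0, push BY → (q_0, cddcd, BYZ)
  read c, top B: go to q_0, push ε → (q_0, ddcd, YZ)
  read d, top Y: go to q_0, push BY → (q_0, dcd, BYZ)
  read d, top B: go to q_0, push BB → (q_0, cd, BBYZ)
  read c, top B: go to q_0, push ε → (q_0, d, BYZ)
  read d, top B: go to q_0, push BB → (q_0, ε, BBYZ)
All input consumed; M is in state q_0.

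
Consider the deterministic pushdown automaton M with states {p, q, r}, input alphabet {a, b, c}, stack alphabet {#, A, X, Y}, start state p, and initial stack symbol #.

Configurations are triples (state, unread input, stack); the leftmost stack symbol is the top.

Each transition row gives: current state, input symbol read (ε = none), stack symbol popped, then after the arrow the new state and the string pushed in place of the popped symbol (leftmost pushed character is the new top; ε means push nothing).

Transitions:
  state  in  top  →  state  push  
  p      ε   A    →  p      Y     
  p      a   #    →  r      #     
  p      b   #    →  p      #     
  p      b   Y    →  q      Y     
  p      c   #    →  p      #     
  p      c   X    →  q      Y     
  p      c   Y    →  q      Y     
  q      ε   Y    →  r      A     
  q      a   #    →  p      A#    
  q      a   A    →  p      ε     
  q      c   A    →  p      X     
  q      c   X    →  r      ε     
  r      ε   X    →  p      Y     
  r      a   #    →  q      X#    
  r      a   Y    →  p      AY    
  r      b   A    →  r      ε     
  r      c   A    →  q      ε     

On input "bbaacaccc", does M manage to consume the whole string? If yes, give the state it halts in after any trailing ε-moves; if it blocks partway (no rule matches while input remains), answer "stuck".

stuck

(p, bbaacaccc, #) ⊢ (p, baacaccc, #) ⊢ (p, aacaccc, #) ⊢ (r, acaccc, #) ⊢ (q, caccc, X#) ⊢ (r, accc, #) ⊢ (q, ccc, X#) ⊢ (r, cc, #)
No transition for (r, c, top #); M blocks with input cc remaining.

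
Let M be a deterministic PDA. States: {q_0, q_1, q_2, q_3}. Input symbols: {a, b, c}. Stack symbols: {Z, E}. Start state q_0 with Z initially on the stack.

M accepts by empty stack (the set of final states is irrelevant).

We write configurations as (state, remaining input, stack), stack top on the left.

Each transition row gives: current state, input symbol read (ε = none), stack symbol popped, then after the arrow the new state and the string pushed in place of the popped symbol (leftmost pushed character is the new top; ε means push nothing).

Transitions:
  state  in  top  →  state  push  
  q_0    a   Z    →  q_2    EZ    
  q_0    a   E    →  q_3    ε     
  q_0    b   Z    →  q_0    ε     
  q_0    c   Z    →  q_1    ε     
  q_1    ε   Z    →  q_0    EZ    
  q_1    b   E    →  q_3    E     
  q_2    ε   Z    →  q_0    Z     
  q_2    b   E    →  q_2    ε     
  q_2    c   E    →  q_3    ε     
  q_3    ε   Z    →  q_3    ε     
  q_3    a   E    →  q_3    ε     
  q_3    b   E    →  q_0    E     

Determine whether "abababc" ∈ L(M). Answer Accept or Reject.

Accept

(q_0, abababc, Z)
  read a, top Z: go to q_2, push EZ → (q_2, bababc, EZ)
  read b, top E: go to q_2, push ε → (q_2, ababc, Z)
  ε-move, top Z: go to q_0, push Z → (q_0, ababc, Z)
  read a, top Z: go to q_2, push EZ → (q_2, babc, EZ)
  read b, top E: go to q_2, push ε → (q_2, abc, Z)
  ε-move, top Z: go to q_0, push Z → (q_0, abc, Z)
  read a, top Z: go to q_2, push EZ → (q_2, bc, EZ)
  read b, top E: go to q_2, push ε → (q_2, c, Z)
  ε-move, top Z: go to q_0, push Z → (q_0, c, Z)
  read c, top Z: go to q_1, push ε → (q_1, ε, ε)
All input consumed and the stack is empty.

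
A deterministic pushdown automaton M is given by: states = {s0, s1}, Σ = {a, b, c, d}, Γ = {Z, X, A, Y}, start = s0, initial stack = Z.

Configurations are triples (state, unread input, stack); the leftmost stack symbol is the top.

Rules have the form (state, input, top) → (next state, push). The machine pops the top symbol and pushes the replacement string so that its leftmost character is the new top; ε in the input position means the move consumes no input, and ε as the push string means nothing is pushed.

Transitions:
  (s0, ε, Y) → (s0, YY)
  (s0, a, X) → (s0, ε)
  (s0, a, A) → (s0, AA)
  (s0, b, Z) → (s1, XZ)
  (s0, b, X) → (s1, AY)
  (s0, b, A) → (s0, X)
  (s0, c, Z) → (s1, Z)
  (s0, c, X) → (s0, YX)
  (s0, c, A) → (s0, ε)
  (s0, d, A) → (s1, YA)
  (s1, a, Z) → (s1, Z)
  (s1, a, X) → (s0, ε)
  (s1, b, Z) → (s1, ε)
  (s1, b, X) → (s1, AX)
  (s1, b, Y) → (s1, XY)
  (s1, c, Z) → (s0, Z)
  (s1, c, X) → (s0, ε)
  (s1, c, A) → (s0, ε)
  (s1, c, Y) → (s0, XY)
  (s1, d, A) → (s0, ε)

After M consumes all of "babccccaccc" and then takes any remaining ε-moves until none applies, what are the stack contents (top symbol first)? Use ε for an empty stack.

(s0, babccccaccc, Z) ⊢ (s1, abccccaccc, XZ) ⊢ (s0, bccccaccc, Z) ⊢ (s1, ccccaccc, XZ) ⊢ (s0, cccaccc, Z) ⊢ (s1, ccaccc, Z) ⊢ (s0, caccc, Z) ⊢ (s1, accc, Z) ⊢ (s1, ccc, Z) ⊢ (s0, cc, Z) ⊢ (s1, c, Z) ⊢ (s0, ε, Z)
All input consumed in state s0 with stack Z.

Z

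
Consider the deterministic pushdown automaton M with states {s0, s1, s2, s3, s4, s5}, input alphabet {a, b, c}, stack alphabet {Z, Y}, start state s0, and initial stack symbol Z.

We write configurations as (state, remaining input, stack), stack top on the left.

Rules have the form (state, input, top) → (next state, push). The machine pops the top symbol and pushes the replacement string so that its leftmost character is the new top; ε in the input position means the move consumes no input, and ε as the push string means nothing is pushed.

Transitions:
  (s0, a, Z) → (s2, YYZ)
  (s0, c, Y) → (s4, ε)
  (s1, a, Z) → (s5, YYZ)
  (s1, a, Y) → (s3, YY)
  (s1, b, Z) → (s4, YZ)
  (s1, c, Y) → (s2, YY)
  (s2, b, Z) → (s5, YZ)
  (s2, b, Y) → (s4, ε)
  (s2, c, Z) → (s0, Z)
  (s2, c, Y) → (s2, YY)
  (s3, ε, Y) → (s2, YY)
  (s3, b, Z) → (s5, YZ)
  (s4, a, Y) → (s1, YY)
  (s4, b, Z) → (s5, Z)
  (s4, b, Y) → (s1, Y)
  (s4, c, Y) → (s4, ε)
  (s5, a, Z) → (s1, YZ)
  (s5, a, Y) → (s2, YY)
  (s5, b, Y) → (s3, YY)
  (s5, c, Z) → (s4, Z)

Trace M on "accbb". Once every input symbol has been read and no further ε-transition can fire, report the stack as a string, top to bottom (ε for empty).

(s0, accbb, Z)
  read a, top Z: go to s2, push YYZ → (s2, ccbb, YYZ)
  read c, top Y: go to s2, push YY → (s2, cbb, YYYZ)
  read c, top Y: go to s2, push YY → (s2, bb, YYYYZ)
  read b, top Y: go to s4, push ε → (s4, b, YYYZ)
  read b, top Y: go to s1, push Y → (s1, ε, YYYZ)
All input consumed in state s1 with stack YYYZ.

YYYZ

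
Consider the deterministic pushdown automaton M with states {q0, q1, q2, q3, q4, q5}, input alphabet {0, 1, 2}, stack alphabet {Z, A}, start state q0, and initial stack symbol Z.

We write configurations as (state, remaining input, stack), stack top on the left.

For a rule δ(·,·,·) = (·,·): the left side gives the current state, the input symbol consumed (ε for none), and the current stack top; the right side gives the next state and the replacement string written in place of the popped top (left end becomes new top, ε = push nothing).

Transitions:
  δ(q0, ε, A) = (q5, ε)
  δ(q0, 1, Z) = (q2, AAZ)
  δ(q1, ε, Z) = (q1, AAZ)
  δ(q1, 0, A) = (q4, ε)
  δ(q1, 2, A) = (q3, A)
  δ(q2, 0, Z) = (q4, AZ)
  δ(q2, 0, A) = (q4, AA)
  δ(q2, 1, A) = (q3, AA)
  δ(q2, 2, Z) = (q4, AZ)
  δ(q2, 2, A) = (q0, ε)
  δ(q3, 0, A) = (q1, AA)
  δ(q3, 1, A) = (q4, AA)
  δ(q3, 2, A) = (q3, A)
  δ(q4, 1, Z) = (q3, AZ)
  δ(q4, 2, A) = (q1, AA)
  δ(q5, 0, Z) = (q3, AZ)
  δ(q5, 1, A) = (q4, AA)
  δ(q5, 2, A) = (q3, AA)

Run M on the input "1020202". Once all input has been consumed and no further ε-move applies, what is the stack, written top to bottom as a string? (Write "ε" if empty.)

(q0, 1020202, Z)
  read 1, top Z: go to q2, push AAZ → (q2, 020202, AAZ)
  read 0, top A: go to q4, push AA → (q4, 20202, AAAZ)
  read 2, top A: go to q1, push AA → (q1, 0202, AAAAZ)
  read 0, top A: go to q4, push ε → (q4, 202, AAAZ)
  read 2, top A: go to q1, push AA → (q1, 02, AAAAZ)
  read 0, top A: go to q4, push ε → (q4, 2, AAAZ)
  read 2, top A: go to q1, push AA → (q1, ε, AAAAZ)
All input consumed in state q1 with stack AAAAZ.

AAAAZ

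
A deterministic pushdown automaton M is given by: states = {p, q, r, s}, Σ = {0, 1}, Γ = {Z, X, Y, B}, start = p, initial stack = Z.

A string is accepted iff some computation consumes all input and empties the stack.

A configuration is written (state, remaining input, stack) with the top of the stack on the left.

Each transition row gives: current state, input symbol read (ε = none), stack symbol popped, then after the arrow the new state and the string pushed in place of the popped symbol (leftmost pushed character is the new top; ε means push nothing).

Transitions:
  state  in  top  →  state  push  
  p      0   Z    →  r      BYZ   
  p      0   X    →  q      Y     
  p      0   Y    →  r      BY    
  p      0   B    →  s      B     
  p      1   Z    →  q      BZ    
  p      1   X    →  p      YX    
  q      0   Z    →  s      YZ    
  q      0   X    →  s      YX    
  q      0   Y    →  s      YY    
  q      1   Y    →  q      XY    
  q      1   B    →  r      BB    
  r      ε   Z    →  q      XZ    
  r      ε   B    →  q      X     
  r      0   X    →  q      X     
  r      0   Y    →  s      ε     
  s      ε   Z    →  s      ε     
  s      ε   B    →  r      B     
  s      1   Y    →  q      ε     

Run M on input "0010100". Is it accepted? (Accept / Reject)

Reject

(p, 0010100, Z)
  read 0, top Z: go to r, push BYZ → (r, 010100, BYZ)
  ε-move, top B: go to q, push X → (q, 010100, XYZ)
  read 0, top X: go to s, push YX → (s, 10100, YXYZ)
  read 1, top Y: go to q, push ε → (q, 0100, XYZ)
  read 0, top X: go to s, push YX → (s, 100, YXYZ)
  read 1, top Y: go to q, push ε → (q, 00, XYZ)
  read 0, top X: go to s, push YX → (s, 0, YXYZ)
No transition applies at (s, 0, YXYZ); input not fully consumed.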